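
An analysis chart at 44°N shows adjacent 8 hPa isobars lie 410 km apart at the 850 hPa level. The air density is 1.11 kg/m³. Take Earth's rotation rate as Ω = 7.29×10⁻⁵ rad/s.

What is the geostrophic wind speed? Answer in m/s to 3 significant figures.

Coriolis parameter at 44°N:
f = 2Ω sin φ = 2 × 7.29×10⁻⁵ × sin 44° = 1.01×10⁻⁴ s⁻¹
Pressure gradient: |∂P/∂n| = 800 Pa / 410000 m = 1.95×10⁻³ Pa/m
Geostrophic balance (pressure-gradient force = Coriolis force):
V_g = (1/(fρ)) |∂P/∂n| = 1.95×10⁻³ / (1.01×10⁻⁴ × 1.11) = 17.4 m/s

17.4 m/s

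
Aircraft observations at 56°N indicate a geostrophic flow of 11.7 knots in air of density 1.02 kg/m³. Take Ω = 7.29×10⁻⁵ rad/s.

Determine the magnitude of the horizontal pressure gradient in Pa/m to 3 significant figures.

Coriolis parameter at 56°N:
f = 2Ω sin φ = 2 × 7.29×10⁻⁵ × sin 56° = 1.21×10⁻⁴ s⁻¹
Wind speed in SI: 11.7 knots = 6.02 m/s
Geostrophic balance rearranged: |∂P/∂n| = f ρ V_g
|∂P/∂n| = 1.21×10⁻⁴ × 1.02 × 6.02 = 7.42×10⁻⁴ Pa/m

7.42×10⁻⁴ Pa/m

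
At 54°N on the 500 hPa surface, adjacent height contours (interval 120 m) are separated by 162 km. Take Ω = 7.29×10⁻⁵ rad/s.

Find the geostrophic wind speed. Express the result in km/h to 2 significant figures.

220 km/h

Coriolis parameter at 54°N:
f = 2Ω sin φ = 2 × 7.29×10⁻⁵ × sin 54° = 1.18×10⁻⁴ s⁻¹
Height gradient: |∂Z/∂n| = 120 m / 162000 m = 7.41×10⁻⁴
On a pressure surface, geostrophic balance gives V_g = (g/f)|∂Z/∂n|:
V_g = 9.81 × 7.41×10⁻⁴ / 1.18×10⁻⁴ = 61.6 m/s
Converting: 61.6 m/s × 3.6 = 220 km/h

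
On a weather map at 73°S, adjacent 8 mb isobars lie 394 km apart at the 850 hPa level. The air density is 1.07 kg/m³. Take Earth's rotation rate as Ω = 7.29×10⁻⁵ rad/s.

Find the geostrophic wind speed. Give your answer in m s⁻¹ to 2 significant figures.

14 m s⁻¹

Coriolis parameter at 73°S:
f = 2Ω sin φ = 2 × 7.29×10⁻⁵ × sin 73° = 1.39×10⁻⁴ s⁻¹
Pressure gradient: |∂P/∂n| = 800 Pa / 394000 m = 2.03×10⁻³ Pa/m
Geostrophic balance (pressure-gradient force = Coriolis force):
V_g = (1/(fρ)) |∂P/∂n| = 2.03×10⁻³ / (1.39×10⁻⁴ × 1.07) = 13.6 m/s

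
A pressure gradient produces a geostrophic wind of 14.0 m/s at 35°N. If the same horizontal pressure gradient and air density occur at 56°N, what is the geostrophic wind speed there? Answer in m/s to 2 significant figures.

9.7 m/s

With the same pressure gradient and density, V_g ∝ 1/f ∝ 1/sin φ.
V₂ = V₁ · sin φ₁ / sin φ₂ = 14.0 × sin 35° / sin 56°
V₂ = 14.0 × 0.5736/0.8290 = 9.7 m/s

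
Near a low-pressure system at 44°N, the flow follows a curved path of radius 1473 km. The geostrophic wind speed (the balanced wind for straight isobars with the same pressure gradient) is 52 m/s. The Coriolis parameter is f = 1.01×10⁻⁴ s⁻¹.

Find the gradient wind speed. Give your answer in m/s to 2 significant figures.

41 m/s

Around a low, centrifugal force acts outward with Coriolis, so pressure-gradient force balances both:
(1/ρ)|∂P/∂n| = fV + V²/R  →  V² + fR·V − fR·V_g = 0
With fR = 1.01×10⁻⁴ × 1473×10³ m = 149 m/s:
V = [−fR + √((fR)² + 4 fR V_g)]/2 = [−149 + √(149² + 4×149×52)]/2 = 40.8 m/s
Subgeostrophic (V < V_g = 52 m/s), as expected around a low.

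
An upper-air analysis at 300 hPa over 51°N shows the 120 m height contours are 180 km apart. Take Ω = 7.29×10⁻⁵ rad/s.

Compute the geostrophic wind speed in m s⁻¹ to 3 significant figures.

Coriolis parameter at 51°N:
f = 2Ω sin φ = 2 × 7.29×10⁻⁵ × sin 51° = 1.13×10⁻⁴ s⁻¹
Height gradient: |∂Z/∂n| = 120 m / 180000 m = 6.67×10⁻⁴
On a pressure surface, geostrophic balance gives V_g = (g/f)|∂Z/∂n|:
V_g = 9.81 × 6.67×10⁻⁴ / 1.13×10⁻⁴ = 57.7 m/s

57.7 m s⁻¹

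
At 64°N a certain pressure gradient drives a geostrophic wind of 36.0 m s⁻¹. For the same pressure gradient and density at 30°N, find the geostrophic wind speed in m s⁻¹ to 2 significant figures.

With the same pressure gradient and density, V_g ∝ 1/f ∝ 1/sin φ.
V₂ = V₁ · sin φ₁ / sin φ₂ = 36.0 × sin 64° / sin 30°
V₂ = 36.0 × 0.8988/0.5000 = 65 m s⁻¹

65 m s⁻¹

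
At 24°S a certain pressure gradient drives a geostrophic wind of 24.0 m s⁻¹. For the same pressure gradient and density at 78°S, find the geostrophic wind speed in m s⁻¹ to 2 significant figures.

With the same pressure gradient and density, V_g ∝ 1/f ∝ 1/sin φ.
V₂ = V₁ · sin φ₁ / sin φ₂ = 24.0 × sin 24° / sin 78°
V₂ = 24.0 × 0.4067/0.9781 = 10.0 m s⁻¹

10.0 m s⁻¹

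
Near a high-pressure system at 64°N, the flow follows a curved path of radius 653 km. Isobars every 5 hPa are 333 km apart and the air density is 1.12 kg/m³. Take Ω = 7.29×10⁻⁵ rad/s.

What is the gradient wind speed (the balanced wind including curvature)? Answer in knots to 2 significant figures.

Coriolis parameter at 64°N:
f = 2Ω sin φ = 2 × 7.29×10⁻⁵ × sin 64° = 1.31×10⁻⁴ s⁻¹
Pressure gradient: |∂P/∂n| = 500 Pa / 333000 m = 1.50×10⁻³ Pa/m
Geostrophic speed: V_g = |∂P/∂n|/(fρ) = 1.50×10⁻³/(1.31×10⁻⁴ × 1.12) = 10.2 m/s
Around a high, pressure-gradient force acts outward with centrifugal, so Coriolis balances both:
fV = (1/ρ)|∂P/∂n| + V²/R  →  V² − fR·V + fR·V_g = 0
With fR = 1.31×10⁻⁴ × 653×10³ m = 85.6 m/s:
V = [fR − √((fR)² − 4 fR V_g)]/2 = [85.6 − √(85.6² − 4×85.6×10.2)]/2 = 11.9 m/s
Supergeostrophic (V > V_g = 10.2 m/s), as expected around a high.
Converting: 11.9 m/s × 1.944 = 23 knots

23 knots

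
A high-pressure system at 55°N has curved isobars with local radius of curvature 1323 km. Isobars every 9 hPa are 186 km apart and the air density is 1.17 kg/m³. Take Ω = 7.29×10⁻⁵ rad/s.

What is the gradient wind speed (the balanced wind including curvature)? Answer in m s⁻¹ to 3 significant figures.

51.3 m s⁻¹

Coriolis parameter at 55°N:
f = 2Ω sin φ = 2 × 7.29×10⁻⁵ × sin 55° = 1.19×10⁻⁴ s⁻¹
Pressure gradient: |∂P/∂n| = 900 Pa / 186000 m = 4.84×10⁻³ Pa/m
Geostrophic speed: V_g = |∂P/∂n|/(fρ) = 4.84×10⁻³/(1.19×10⁻⁴ × 1.17) = 34.6 m/s
Around a high, pressure-gradient force acts outward with centrifugal, so Coriolis balances both:
fV = (1/ρ)|∂P/∂n| + V²/R  →  V² − fR·V + fR·V_g = 0
With fR = 1.19×10⁻⁴ × 1323×10³ m = 158 m/s:
V = [fR − √((fR)² − 4 fR V_g)]/2 = [158 − √(158² − 4×158×34.6)]/2 = 51.3 m/s
Supergeostrophic (V > V_g = 34.6 m/s), as expected around a high.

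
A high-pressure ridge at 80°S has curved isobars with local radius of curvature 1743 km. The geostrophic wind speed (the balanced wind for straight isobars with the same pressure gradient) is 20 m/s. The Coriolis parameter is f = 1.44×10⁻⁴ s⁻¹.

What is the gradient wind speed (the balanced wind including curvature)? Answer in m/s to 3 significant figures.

21.9 m/s

Around a high, pressure-gradient force acts outward with centrifugal, so Coriolis balances both:
fV = (1/ρ)|∂P/∂n| + V²/R  →  V² − fR·V + fR·V_g = 0
With fR = 1.44×10⁻⁴ × 1743×10³ m = 251 m/s:
V = [fR − √((fR)² − 4 fR V_g)]/2 = [251 − √(251² − 4×251×20)]/2 = 21.9 m/s
Supergeostrophic (V > V_g = 20 m/s), as expected around a high.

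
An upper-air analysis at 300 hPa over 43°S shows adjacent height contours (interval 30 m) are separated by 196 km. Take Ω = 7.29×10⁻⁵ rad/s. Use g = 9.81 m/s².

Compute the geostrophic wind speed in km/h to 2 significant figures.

Coriolis parameter at 43°S:
f = 2Ω sin φ = 2 × 7.29×10⁻⁵ × sin 43° = 9.94×10⁻⁵ s⁻¹
Height gradient: |∂Z/∂n| = 30 m / 196000 m = 1.53×10⁻⁴
On a pressure surface, geostrophic balance gives V_g = (g/f)|∂Z/∂n|:
V_g = 9.81 × 1.53×10⁻⁴ / 9.94×10⁻⁵ = 15.1 m/s
Converting: 15.1 m/s × 3.6 = 54 km/h

54 km/h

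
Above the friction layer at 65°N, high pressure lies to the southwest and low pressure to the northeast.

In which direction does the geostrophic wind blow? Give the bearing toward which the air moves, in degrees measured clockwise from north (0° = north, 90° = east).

The pressure-gradient force points toward the northeast (bearing 045°).
Geostrophic balance: in the Northern Hemisphere the Coriolis force deflects motion to the right, so the geostrophic wind blows 90° to the right of the pressure-gradient force (low pressure on the left).
Rotating 045° by 90° clockwise gives 135° — the wind blows toward the southeast.

135°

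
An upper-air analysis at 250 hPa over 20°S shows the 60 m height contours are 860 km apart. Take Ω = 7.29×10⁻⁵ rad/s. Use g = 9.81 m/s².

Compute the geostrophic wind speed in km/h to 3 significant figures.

49.4 km/h

Coriolis parameter at 20°S:
f = 2Ω sin φ = 2 × 7.29×10⁻⁵ × sin 20° = 4.99×10⁻⁵ s⁻¹
Height gradient: |∂Z/∂n| = 60 m / 860000 m = 6.98×10⁻⁵
On a pressure surface, geostrophic balance gives V_g = (g/f)|∂Z/∂n|:
V_g = 9.81 × 6.98×10⁻⁵ / 4.99×10⁻⁵ = 13.7 m/s
Converting: 13.7 m/s × 3.6 = 49.4 km/h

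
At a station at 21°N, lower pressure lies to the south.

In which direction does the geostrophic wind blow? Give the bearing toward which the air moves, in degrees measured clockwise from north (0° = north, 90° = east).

The pressure-gradient force points toward the south (bearing 180°).
Geostrophic balance: in the Northern Hemisphere the Coriolis force deflects motion to the right, so the geostrophic wind blows 90° to the right of the pressure-gradient force (low pressure on the left).
Rotating 180° by 90° clockwise gives 270° — the wind blows toward the west.

270°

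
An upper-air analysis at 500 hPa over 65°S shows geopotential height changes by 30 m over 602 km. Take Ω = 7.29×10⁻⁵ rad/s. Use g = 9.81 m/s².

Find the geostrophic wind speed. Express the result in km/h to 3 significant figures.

13.3 km/h

Coriolis parameter at 65°S:
f = 2Ω sin φ = 2 × 7.29×10⁻⁵ × sin 65° = 1.32×10⁻⁴ s⁻¹
Height gradient: |∂Z/∂n| = 30 m / 602000 m = 4.98×10⁻⁵
On a pressure surface, geostrophic balance gives V_g = (g/f)|∂Z/∂n|:
V_g = 9.81 × 4.98×10⁻⁵ / 1.32×10⁻⁴ = 3.70 m/s
Converting: 3.70 m/s × 3.6 = 13.3 km/h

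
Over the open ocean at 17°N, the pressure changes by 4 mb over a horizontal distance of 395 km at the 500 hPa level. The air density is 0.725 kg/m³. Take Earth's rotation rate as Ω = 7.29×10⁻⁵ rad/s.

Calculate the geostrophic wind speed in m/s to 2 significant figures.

33 m/s

Coriolis parameter at 17°N:
f = 2Ω sin φ = 2 × 7.29×10⁻⁵ × sin 17° = 4.26×10⁻⁵ s⁻¹
Pressure gradient: |∂P/∂n| = 400 Pa / 395000 m = 1.01×10⁻³ Pa/m
Geostrophic balance (pressure-gradient force = Coriolis force):
V_g = (1/(fρ)) |∂P/∂n| = 1.01×10⁻³ / (4.26×10⁻⁵ × 0.725) = 32.8 m/s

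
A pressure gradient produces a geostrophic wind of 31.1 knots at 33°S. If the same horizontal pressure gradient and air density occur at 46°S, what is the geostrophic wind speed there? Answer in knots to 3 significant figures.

With the same pressure gradient and density, V_g ∝ 1/f ∝ 1/sin φ.
V₂ = V₁ · sin φ₁ / sin φ₂ = 31.1 × sin 33° / sin 46°
V₂ = 31.1 × 0.5446/0.7193 = 23.5 knots

23.5 knots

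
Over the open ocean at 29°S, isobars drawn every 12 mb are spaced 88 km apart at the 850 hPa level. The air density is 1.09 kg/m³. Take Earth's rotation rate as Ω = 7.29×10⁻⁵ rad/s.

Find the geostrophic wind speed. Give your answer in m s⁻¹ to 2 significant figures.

180 m s⁻¹

Coriolis parameter at 29°S:
f = 2Ω sin φ = 2 × 7.29×10⁻⁵ × sin 29° = 7.07×10⁻⁵ s⁻¹
Pressure gradient: |∂P/∂n| = 1200 Pa / 88000 m = 1.36×10⁻² Pa/m
Geostrophic balance (pressure-gradient force = Coriolis force):
V_g = (1/(fρ)) |∂P/∂n| = 1.36×10⁻² / (7.07×10⁻⁵ × 1.09) = 177 m/s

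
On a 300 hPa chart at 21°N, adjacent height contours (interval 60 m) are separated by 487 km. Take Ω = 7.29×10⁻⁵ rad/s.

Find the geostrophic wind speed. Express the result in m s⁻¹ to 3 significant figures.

23.1 m s⁻¹

Coriolis parameter at 21°N:
f = 2Ω sin φ = 2 × 7.29×10⁻⁵ × sin 21° = 5.23×10⁻⁵ s⁻¹
Height gradient: |∂Z/∂n| = 60 m / 487000 m = 1.23×10⁻⁴
On a pressure surface, geostrophic balance gives V_g = (g/f)|∂Z/∂n|:
V_g = 9.81 × 1.23×10⁻⁴ / 5.23×10⁻⁵ = 23.1 m/s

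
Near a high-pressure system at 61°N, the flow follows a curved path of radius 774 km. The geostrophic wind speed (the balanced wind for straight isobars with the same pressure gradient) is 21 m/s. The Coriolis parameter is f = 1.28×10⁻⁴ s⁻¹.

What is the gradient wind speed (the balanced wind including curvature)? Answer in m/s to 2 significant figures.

30 m/s

Around a high, pressure-gradient force acts outward with centrifugal, so Coriolis balances both:
fV = (1/ρ)|∂P/∂n| + V²/R  →  V² − fR·V + fR·V_g = 0
With fR = 1.28×10⁻⁴ × 774×10³ m = 99.1 m/s:
V = [fR − √((fR)² − 4 fR V_g)]/2 = [99.1 − √(99.1² − 4×99.1×21)]/2 = 30.2 m/s
Supergeostrophic (V > V_g = 21 m/s), as expected around a high.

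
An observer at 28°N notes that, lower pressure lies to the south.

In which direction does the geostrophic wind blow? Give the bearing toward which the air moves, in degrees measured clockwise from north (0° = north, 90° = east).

270°

The pressure-gradient force points toward the south (bearing 180°).
Geostrophic balance: in the Northern Hemisphere the Coriolis force deflects motion to the right, so the geostrophic wind blows 90° to the right of the pressure-gradient force (low pressure on the left).
Rotating 180° by 90° clockwise gives 270° — the wind blows toward the west.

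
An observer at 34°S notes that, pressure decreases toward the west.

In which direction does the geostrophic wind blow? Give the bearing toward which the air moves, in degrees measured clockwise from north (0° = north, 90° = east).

The pressure-gradient force points toward the west (bearing 270°).
Geostrophic balance: in the Southern Hemisphere the Coriolis force deflects motion to the left, so the geostrophic wind blows 90° to the left of the pressure-gradient force (low pressure on the right).
Rotating 270° by 90° counterclockwise gives 180° — the wind blows toward the south.

180°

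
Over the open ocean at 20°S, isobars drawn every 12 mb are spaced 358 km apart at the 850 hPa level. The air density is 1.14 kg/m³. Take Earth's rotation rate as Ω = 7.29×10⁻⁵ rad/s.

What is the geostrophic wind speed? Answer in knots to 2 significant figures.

110 knots

Coriolis parameter at 20°S:
f = 2Ω sin φ = 2 × 7.29×10⁻⁵ × sin 20° = 4.99×10⁻⁵ s⁻¹
Pressure gradient: |∂P/∂n| = 1200 Pa / 358000 m = 3.35×10⁻³ Pa/m
Geostrophic balance (pressure-gradient force = Coriolis force):
V_g = (1/(fρ)) |∂P/∂n| = 3.35×10⁻³ / (4.99×10⁻⁵ × 1.14) = 59.0 m/s
Converting: 59.0 m/s × 1.944 = 110 knots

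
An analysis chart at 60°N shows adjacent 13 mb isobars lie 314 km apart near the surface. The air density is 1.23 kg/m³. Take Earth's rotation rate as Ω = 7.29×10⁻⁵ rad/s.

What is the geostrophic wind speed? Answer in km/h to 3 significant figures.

96.0 km/h

Coriolis parameter at 60°N:
f = 2Ω sin φ = 2 × 7.29×10⁻⁵ × sin 60° = 1.26×10⁻⁴ s⁻¹
Pressure gradient: |∂P/∂n| = 1300 Pa / 314000 m = 4.14×10⁻³ Pa/m
Geostrophic balance (pressure-gradient force = Coriolis force):
V_g = (1/(fρ)) |∂P/∂n| = 4.14×10⁻³ / (1.26×10⁻⁴ × 1.23) = 26.7 m/s
Converting: 26.7 m/s × 3.6 = 96.0 km/h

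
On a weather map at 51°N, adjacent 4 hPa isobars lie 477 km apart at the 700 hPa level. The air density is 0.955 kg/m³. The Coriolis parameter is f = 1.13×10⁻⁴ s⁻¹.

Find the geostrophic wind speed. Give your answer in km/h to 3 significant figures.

28.0 km/h

Pressure gradient: |∂P/∂n| = 400 Pa / 477000 m = 8.39×10⁻⁴ Pa/m
Geostrophic balance (pressure-gradient force = Coriolis force):
V_g = (1/(fρ)) |∂P/∂n| = 8.39×10⁻⁴ / (1.13×10⁻⁴ × 0.955) = 7.77 m/s
Converting: 7.77 m/s × 3.6 = 28.0 km/h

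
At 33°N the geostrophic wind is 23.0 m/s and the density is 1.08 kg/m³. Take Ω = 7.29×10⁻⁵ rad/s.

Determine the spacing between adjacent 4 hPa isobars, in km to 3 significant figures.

203 km

Coriolis parameter at 33°N:
f = 2Ω sin φ = 2 × 7.29×10⁻⁵ × sin 33° = 7.94×10⁻⁵ s⁻¹
Geostrophic balance rearranged: |∂P/∂n| = f ρ V_g
|∂P/∂n| = 7.94×10⁻⁵ × 1.08 × 23.0 = 1.97×10⁻³ Pa/m
Isobar spacing: Δn = ΔP/|∂P/∂n| = 400 Pa / 1.97×10⁻³ Pa/m = 202788 m ≈ 203 km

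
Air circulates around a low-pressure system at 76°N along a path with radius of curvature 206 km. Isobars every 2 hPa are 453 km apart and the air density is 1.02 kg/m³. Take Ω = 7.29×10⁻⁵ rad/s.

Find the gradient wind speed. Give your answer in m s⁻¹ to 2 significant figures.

Coriolis parameter at 76°N:
f = 2Ω sin φ = 2 × 7.29×10⁻⁵ × sin 76° = 1.41×10⁻⁴ s⁻¹
Pressure gradient: |∂P/∂n| = 200 Pa / 453000 m = 4.42×10⁻⁴ Pa/m
Geostrophic speed: V_g = |∂P/∂n|/(fρ) = 4.42×10⁻⁴/(1.41×10⁻⁴ × 1.02) = 3.06 m/s
Around a low, centrifugal force acts outward with Coriolis, so pressure-gradient force balances both:
(1/ρ)|∂P/∂n| = fV + V²/R  →  V² + fR·V − fR·V_g = 0
With fR = 1.41×10⁻⁴ × 206×10³ m = 29.1 m/s:
V = [−fR + √((fR)² + 4 fR V_g)]/2 = [−29.1 + √(29.1² + 4×29.1×3.06)]/2 = 2.79 m/s
Subgeostrophic (V < V_g = 3.06 m/s), as expected around a low.

2.8 m s⁻¹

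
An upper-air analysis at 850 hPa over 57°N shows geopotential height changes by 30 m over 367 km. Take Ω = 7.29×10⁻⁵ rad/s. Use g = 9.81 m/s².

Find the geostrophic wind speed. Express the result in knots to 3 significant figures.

12.7 knots

Coriolis parameter at 57°N:
f = 2Ω sin φ = 2 × 7.29×10⁻⁵ × sin 57° = 1.22×10⁻⁴ s⁻¹
Height gradient: |∂Z/∂n| = 30 m / 367000 m = 8.17×10⁻⁵
On a pressure surface, geostrophic balance gives V_g = (g/f)|∂Z/∂n|:
V_g = 9.81 × 8.17×10⁻⁵ / 1.22×10⁻⁴ = 6.56 m/s
Converting: 6.56 m/s × 1.944 = 12.7 knots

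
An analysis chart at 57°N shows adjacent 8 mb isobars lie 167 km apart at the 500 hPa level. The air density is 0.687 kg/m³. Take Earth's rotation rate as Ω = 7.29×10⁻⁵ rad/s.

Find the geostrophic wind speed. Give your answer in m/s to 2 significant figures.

Coriolis parameter at 57°N:
f = 2Ω sin φ = 2 × 7.29×10⁻⁵ × sin 57° = 1.22×10⁻⁴ s⁻¹
Pressure gradient: |∂P/∂n| = 800 Pa / 167000 m = 4.79×10⁻³ Pa/m
Geostrophic balance (pressure-gradient force = Coriolis force):
V_g = (1/(fρ)) |∂P/∂n| = 4.79×10⁻³ / (1.22×10⁻⁴ × 0.687) = 57.0 m/s

57 m/s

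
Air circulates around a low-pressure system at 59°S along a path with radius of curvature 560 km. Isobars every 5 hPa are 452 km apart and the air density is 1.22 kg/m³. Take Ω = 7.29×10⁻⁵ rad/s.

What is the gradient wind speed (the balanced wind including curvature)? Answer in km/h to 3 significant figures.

Coriolis parameter at 59°S:
f = 2Ω sin φ = 2 × 7.29×10⁻⁵ × sin 59° = 1.25×10⁻⁴ s⁻¹
Pressure gradient: |∂P/∂n| = 500 Pa / 452000 m = 1.11×10⁻³ Pa/m
Geostrophic speed: V_g = |∂P/∂n|/(fρ) = 1.11×10⁻³/(1.25×10⁻⁴ × 1.22) = 7.26 m/s
Around a low, centrifugal force acts outward with Coriolis, so pressure-gradient force balances both:
(1/ρ)|∂P/∂n| = fV + V²/R  →  V² + fR·V − fR·V_g = 0
With fR = 1.25×10⁻⁴ × 560×10³ m = 70.0 m/s:
V = [−fR + √((fR)² + 4 fR V_g)]/2 = [−70.0 + √(70.0² + 4×70.0×7.26)]/2 = 6.63 m/s
Subgeostrophic (V < V_g = 7.26 m/s), as expected around a low.
Converting: 6.63 m/s × 3.6 = 23.9 km/h

23.9 km/h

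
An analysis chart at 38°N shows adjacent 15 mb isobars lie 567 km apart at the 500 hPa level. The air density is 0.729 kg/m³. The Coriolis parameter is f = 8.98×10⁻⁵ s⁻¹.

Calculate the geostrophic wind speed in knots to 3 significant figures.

Pressure gradient: |∂P/∂n| = 1500 Pa / 567000 m = 2.65×10⁻³ Pa/m
Geostrophic balance (pressure-gradient force = Coriolis force):
V_g = (1/(fρ)) |∂P/∂n| = 2.65×10⁻³ / (8.98×10⁻⁵ × 0.729) = 40.4 m/s
Converting: 40.4 m/s × 1.944 = 78.6 knots

78.6 knots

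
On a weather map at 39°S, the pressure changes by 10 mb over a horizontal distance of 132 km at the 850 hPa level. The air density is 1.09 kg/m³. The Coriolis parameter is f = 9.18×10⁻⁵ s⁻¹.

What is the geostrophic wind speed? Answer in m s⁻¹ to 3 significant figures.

Pressure gradient: |∂P/∂n| = 1000 Pa / 132000 m = 7.58×10⁻³ Pa/m
Geostrophic balance (pressure-gradient force = Coriolis force):
V_g = (1/(fρ)) |∂P/∂n| = 7.58×10⁻³ / (9.18×10⁻⁵ × 1.09) = 75.7 m/s

75.7 m s⁻¹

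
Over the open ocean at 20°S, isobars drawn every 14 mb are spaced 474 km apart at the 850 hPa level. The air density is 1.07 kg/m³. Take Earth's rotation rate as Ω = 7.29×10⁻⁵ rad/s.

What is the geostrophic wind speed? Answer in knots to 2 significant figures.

Coriolis parameter at 20°S:
f = 2Ω sin φ = 2 × 7.29×10⁻⁵ × sin 20° = 4.99×10⁻⁵ s⁻¹
Pressure gradient: |∂P/∂n| = 1400 Pa / 474000 m = 2.95×10⁻³ Pa/m
Geostrophic balance (pressure-gradient force = Coriolis force):
V_g = (1/(fρ)) |∂P/∂n| = 2.95×10⁻³ / (4.99×10⁻⁵ × 1.07) = 55.4 m/s
Converting: 55.4 m/s × 1.944 = 110 knots

110 knots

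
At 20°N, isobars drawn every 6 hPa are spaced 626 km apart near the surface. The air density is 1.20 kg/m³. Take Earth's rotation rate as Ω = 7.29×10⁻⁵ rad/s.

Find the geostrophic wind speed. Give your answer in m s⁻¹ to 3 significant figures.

Coriolis parameter at 20°N:
f = 2Ω sin φ = 2 × 7.29×10⁻⁵ × sin 20° = 4.99×10⁻⁵ s⁻¹
Pressure gradient: |∂P/∂n| = 600 Pa / 626000 m = 9.58×10⁻⁴ Pa/m
Geostrophic balance (pressure-gradient force = Coriolis force):
V_g = (1/(fρ)) |∂P/∂n| = 9.58×10⁻⁴ / (4.99×10⁻⁵ × 1.20) = 16.0 m/s

16.0 m s⁻¹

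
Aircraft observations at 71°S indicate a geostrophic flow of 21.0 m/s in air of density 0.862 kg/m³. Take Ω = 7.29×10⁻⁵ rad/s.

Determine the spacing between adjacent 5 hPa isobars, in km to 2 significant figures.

Coriolis parameter at 71°S:
f = 2Ω sin φ = 2 × 7.29×10⁻⁵ × sin 71° = 1.38×10⁻⁴ s⁻¹
Geostrophic balance rearranged: |∂P/∂n| = f ρ V_g
|∂P/∂n| = 1.38×10⁻⁴ × 0.862 × 21.0 = 2.50×10⁻³ Pa/m
Isobar spacing: Δn = ΔP/|∂P/∂n| = 500 Pa / 2.50×10⁻³ Pa/m = 200362 m ≈ 200 km

200 km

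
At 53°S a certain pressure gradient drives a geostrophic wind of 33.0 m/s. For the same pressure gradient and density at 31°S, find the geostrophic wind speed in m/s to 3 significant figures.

With the same pressure gradient and density, V_g ∝ 1/f ∝ 1/sin φ.
V₂ = V₁ · sin φ₁ / sin φ₂ = 33.0 × sin 53° / sin 31°
V₂ = 33.0 × 0.7986/0.5150 = 51.2 m/s

51.2 m/s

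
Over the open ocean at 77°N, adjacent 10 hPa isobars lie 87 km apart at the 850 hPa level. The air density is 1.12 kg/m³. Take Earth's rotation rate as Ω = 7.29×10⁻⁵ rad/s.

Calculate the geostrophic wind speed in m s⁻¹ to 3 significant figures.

Coriolis parameter at 77°N:
f = 2Ω sin φ = 2 × 7.29×10⁻⁵ × sin 77° = 1.42×10⁻⁴ s⁻¹
Pressure gradient: |∂P/∂n| = 1000 Pa / 87000 m = 1.15×10⁻² Pa/m
Geostrophic balance (pressure-gradient force = Coriolis force):
V_g = (1/(fρ)) |∂P/∂n| = 1.15×10⁻² / (1.42×10⁻⁴ × 1.12) = 72.2 m/s

72.2 m s⁻¹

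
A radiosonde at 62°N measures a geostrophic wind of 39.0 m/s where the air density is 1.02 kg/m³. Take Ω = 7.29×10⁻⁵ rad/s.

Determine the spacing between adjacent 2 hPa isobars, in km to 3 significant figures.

Coriolis parameter at 62°N:
f = 2Ω sin φ = 2 × 7.29×10⁻⁵ × sin 62° = 1.29×10⁻⁴ s⁻¹
Geostrophic balance rearranged: |∂P/∂n| = f ρ V_g
|∂P/∂n| = 1.29×10⁻⁴ × 1.02 × 39.0 = 5.12×10⁻³ Pa/m
Isobar spacing: Δn = ΔP/|∂P/∂n| = 200 Pa / 5.12×10⁻³ Pa/m = 39055 m ≈ 39.1 km

39.1 km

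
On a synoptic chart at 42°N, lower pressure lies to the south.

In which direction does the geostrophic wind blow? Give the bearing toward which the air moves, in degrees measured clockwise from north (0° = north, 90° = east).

270°

The pressure-gradient force points toward the south (bearing 180°).
Geostrophic balance: in the Northern Hemisphere the Coriolis force deflects motion to the right, so the geostrophic wind blows 90° to the right of the pressure-gradient force (low pressure on the left).
Rotating 180° by 90° clockwise gives 270° — the wind blows toward the west.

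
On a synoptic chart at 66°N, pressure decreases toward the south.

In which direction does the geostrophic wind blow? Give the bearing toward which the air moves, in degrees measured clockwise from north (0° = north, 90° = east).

270°

The pressure-gradient force points toward the south (bearing 180°).
Geostrophic balance: in the Northern Hemisphere the Coriolis force deflects motion to the right, so the geostrophic wind blows 90° to the right of the pressure-gradient force (low pressure on the left).
Rotating 180° by 90° clockwise gives 270° — the wind blows toward the west.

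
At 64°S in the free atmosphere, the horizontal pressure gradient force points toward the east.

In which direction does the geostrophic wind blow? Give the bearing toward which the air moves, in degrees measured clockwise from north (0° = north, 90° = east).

000°

The pressure-gradient force points toward the east (bearing 090°).
Geostrophic balance: in the Southern Hemisphere the Coriolis force deflects motion to the left, so the geostrophic wind blows 90° to the left of the pressure-gradient force (low pressure on the right).
Rotating 090° by 90° counterclockwise gives 000° — the wind blows toward the north.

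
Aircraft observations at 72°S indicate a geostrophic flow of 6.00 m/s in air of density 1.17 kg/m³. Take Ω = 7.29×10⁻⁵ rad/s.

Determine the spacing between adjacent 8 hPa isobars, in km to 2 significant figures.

Coriolis parameter at 72°S:
f = 2Ω sin φ = 2 × 7.29×10⁻⁵ × sin 72° = 1.39×10⁻⁴ s⁻¹
Geostrophic balance rearranged: |∂P/∂n| = f ρ V_g
|∂P/∂n| = 1.39×10⁻⁴ × 1.17 × 6.00 = 9.73×10⁻⁴ Pa/m
Isobar spacing: Δn = ΔP/|∂P/∂n| = 800 Pa / 9.73×10⁻⁴ Pa/m = 821843 m ≈ 820 km

820 km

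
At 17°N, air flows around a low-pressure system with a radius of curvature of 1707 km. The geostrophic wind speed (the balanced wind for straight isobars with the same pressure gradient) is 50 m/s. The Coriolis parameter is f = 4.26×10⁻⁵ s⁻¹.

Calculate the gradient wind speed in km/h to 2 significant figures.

Around a low, centrifugal force acts outward with Coriolis, so pressure-gradient force balances both:
(1/ρ)|∂P/∂n| = fV + V²/R  →  V² + fR·V − fR·V_g = 0
With fR = 4.26×10⁻⁵ × 1707×10³ m = 72.7 m/s:
V = [−fR + √((fR)² + 4 fR V_g)]/2 = [−72.7 + √(72.7² + 4×72.7×50)]/2 = 34.1 m/s
Subgeostrophic (V < V_g = 50 m/s), as expected around a low.
Converting: 34.1 m/s × 3.6 = 120 km/h

120 km/h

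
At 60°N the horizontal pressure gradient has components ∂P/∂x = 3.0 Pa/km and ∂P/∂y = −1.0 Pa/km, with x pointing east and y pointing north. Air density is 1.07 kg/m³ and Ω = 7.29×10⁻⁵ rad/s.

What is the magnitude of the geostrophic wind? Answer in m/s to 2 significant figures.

Coriolis parameter at 60°N:
f = 2Ω sin φ = 2 × 7.29×10⁻⁵ × sin 60° = 1.26×10⁻⁴ s⁻¹
Component geostrophic relations (x east, y north):
u_g = −(1/(fρ)) ∂P/∂y,  v_g = (1/(fρ)) ∂P/∂x
u_g = −(−1.0×10⁻³)/(1.26×10⁻⁴ × 1.07) = 7.40 m/s;  v_g = (3.0×10⁻³)/(1.26×10⁻⁴ × 1.07) = 22.2 m/s
|V_g| = √(u_g² + v_g²) = 23.4 m/s

23 m/s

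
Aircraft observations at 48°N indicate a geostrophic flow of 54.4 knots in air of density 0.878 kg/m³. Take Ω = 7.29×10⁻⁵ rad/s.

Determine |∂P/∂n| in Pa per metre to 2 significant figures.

Coriolis parameter at 48°N:
f = 2Ω sin φ = 2 × 7.29×10⁻⁵ × sin 48° = 1.08×10⁻⁴ s⁻¹
Wind speed in SI: 54.4 knots = 28.0 m/s
Geostrophic balance rearranged: |∂P/∂n| = f ρ V_g
|∂P/∂n| = 1.08×10⁻⁴ × 0.878 × 28.0 = 2.66×10⁻³ Pa/m

2.7×10⁻³ Pa/m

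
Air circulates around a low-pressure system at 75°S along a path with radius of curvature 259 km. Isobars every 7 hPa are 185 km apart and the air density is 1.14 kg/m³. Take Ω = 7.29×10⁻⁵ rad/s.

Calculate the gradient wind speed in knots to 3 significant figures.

31.7 knots

Coriolis parameter at 75°S:
f = 2Ω sin φ = 2 × 7.29×10⁻⁵ × sin 75° = 1.41×10⁻⁴ s⁻¹
Pressure gradient: |∂P/∂n| = 700 Pa / 185000 m = 3.78×10⁻³ Pa/m
Geostrophic speed: V_g = |∂P/∂n|/(fρ) = 3.78×10⁻³/(1.41×10⁻⁴ × 1.14) = 23.6 m/s
Around a low, centrifugal force acts outward with Coriolis, so pressure-gradient force balances both:
(1/ρ)|∂P/∂n| = fV + V²/R  →  V² + fR·V − fR·V_g = 0
With fR = 1.41×10⁻⁴ × 259×10³ m = 36.5 m/s:
V = [−fR + √((fR)² + 4 fR V_g)]/2 = [−36.5 + √(36.5² + 4×36.5×23.6)]/2 = 16.3 m/s
Subgeostrophic (V < V_g = 23.6 m/s), as expected around a low.
Converting: 16.3 m/s × 1.944 = 31.7 knots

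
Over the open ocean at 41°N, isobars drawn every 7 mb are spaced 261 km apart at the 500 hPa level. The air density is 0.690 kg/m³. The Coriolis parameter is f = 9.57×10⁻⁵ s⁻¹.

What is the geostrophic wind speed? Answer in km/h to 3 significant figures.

146 km/h

Pressure gradient: |∂P/∂n| = 700 Pa / 261000 m = 2.68×10⁻³ Pa/m
Geostrophic balance (pressure-gradient force = Coriolis force):
V_g = (1/(fρ)) |∂P/∂n| = 2.68×10⁻³ / (9.57×10⁻⁵ × 0.690) = 40.6 m/s
Converting: 40.6 m/s × 3.6 = 146 km/h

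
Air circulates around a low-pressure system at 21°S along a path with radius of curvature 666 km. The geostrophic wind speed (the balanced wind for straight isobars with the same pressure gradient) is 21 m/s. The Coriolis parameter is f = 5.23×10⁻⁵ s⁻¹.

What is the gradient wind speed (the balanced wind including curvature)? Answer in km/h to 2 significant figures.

Around a low, centrifugal force acts outward with Coriolis, so pressure-gradient force balances both:
(1/ρ)|∂P/∂n| = fV + V²/R  →  V² + fR·V − fR·V_g = 0
With fR = 5.23×10⁻⁵ × 666×10³ m = 34.8 m/s:
V = [−fR + √((fR)² + 4 fR V_g)]/2 = [−34.8 + √(34.8² + 4×34.8×21)]/2 = 14.8 m/s
Subgeostrophic (V < V_g = 21 m/s), as expected around a low.
Converting: 14.8 m/s × 3.6 = 53 km/h

53 km/h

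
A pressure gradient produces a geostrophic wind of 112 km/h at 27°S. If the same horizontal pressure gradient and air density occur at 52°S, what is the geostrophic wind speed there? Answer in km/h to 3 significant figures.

64.5 km/h

With the same pressure gradient and density, V_g ∝ 1/f ∝ 1/sin φ.
V₂ = V₁ · sin φ₁ / sin φ₂ = 112 × sin 27° / sin 52°
V₂ = 112 × 0.4540/0.7880 = 64.5 km/h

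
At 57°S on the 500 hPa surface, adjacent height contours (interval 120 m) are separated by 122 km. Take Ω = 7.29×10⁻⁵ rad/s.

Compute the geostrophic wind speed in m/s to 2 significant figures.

Coriolis parameter at 57°S:
f = 2Ω sin φ = 2 × 7.29×10⁻⁵ × sin 57° = 1.22×10⁻⁴ s⁻¹
Height gradient: |∂Z/∂n| = 120 m / 122000 m = 9.84×10⁻⁴
On a pressure surface, geostrophic balance gives V_g = (g/f)|∂Z/∂n|:
V_g = 9.81 × 9.84×10⁻⁴ / 1.22×10⁻⁴ = 78.9 m/s

79 m/s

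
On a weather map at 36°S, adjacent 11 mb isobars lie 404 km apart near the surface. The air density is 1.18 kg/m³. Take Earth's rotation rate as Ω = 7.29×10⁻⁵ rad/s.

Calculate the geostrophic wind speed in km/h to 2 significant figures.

Coriolis parameter at 36°S:
f = 2Ω sin φ = 2 × 7.29×10⁻⁵ × sin 36° = 8.57×10⁻⁵ s⁻¹
Pressure gradient: |∂P/∂n| = 1100 Pa / 404000 m = 2.72×10⁻³ Pa/m
Geostrophic balance (pressure-gradient force = Coriolis force):
V_g = (1/(fρ)) |∂P/∂n| = 2.72×10⁻³ / (8.57×10⁻⁵ × 1.18) = 26.9 m/s
Converting: 26.9 m/s × 3.6 = 97 km/h

97 km/h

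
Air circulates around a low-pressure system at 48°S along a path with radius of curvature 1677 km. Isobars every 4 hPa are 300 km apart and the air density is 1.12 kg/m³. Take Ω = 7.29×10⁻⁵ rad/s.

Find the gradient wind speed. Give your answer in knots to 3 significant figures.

20.2 knots

Coriolis parameter at 48°S:
f = 2Ω sin φ = 2 × 7.29×10⁻⁵ × sin 48° = 1.08×10⁻⁴ s⁻¹
Pressure gradient: |∂P/∂n| = 400 Pa / 300000 m = 1.33×10⁻³ Pa/m
Geostrophic speed: V_g = |∂P/∂n|/(fρ) = 1.33×10⁻³/(1.08×10⁻⁴ × 1.12) = 11.0 m/s
Around a low, centrifugal force acts outward with Coriolis, so pressure-gradient force balances both:
(1/ρ)|∂P/∂n| = fV + V²/R  →  V² + fR·V − fR·V_g = 0
With fR = 1.08×10⁻⁴ × 1677×10³ m = 182 m/s:
V = [−fR + √((fR)² + 4 fR V_g)]/2 = [−182 + √(182² + 4×182×11)]/2 = 10.4 m/s
Subgeostrophic (V < V_g = 11 m/s), as expected around a low.
Converting: 10.4 m/s × 1.944 = 20.2 knots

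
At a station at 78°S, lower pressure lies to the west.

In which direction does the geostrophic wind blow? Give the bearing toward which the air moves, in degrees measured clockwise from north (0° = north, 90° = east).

180°

The pressure-gradient force points toward the west (bearing 270°).
Geostrophic balance: in the Southern Hemisphere the Coriolis force deflects motion to the left, so the geostrophic wind blows 90° to the left of the pressure-gradient force (low pressure on the right).
Rotating 270° by 90° counterclockwise gives 180° — the wind blows toward the south.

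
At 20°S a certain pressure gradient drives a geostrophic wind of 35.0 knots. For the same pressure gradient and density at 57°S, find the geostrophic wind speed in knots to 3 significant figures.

14.3 knots

With the same pressure gradient and density, V_g ∝ 1/f ∝ 1/sin φ.
V₂ = V₁ · sin φ₁ / sin φ₂ = 35.0 × sin 20° / sin 57°
V₂ = 35.0 × 0.3420/0.8387 = 14.3 knots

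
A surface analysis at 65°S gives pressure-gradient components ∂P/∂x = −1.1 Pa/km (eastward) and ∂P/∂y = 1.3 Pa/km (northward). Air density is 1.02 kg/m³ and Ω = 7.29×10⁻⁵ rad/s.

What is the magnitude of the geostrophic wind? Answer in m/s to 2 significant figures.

13 m/s

Coriolis parameter at 65°S:
f = 2Ω sin φ = 2 × 7.29×10⁻⁵ × sin 65° = 1.32×10⁻⁴ s⁻¹
In the Southern Hemisphere f is negative: f = −1.32×10⁻⁴ s⁻¹.
Component geostrophic relations (x east, y north):
u_g = −(1/(fρ)) ∂P/∂y,  v_g = (1/(fρ)) ∂P/∂x
u_g = −(1.3×10⁻³)/(−1.32×10⁻⁴ × 1.02) = 9.65 m/s;  v_g = (−1.1×10⁻³)/(−1.32×10⁻⁴ × 1.02) = 8.16 m/s
|V_g| = √(u_g² + v_g²) = 12.6 m/s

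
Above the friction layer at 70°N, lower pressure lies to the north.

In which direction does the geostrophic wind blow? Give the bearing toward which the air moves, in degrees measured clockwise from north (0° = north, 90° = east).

090°

The pressure-gradient force points toward the north (bearing 000°).
Geostrophic balance: in the Northern Hemisphere the Coriolis force deflects motion to the right, so the geostrophic wind blows 90° to the right of the pressure-gradient force (low pressure on the left).
Rotating 000° by 90° clockwise gives 090° — the wind blows toward the east.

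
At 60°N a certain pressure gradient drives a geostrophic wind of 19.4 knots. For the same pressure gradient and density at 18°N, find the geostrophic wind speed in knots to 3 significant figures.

54.4 knots

With the same pressure gradient and density, V_g ∝ 1/f ∝ 1/sin φ.
V₂ = V₁ · sin φ₁ / sin φ₂ = 19.4 × sin 60° / sin 18°
V₂ = 19.4 × 0.8660/0.3090 = 54.4 knots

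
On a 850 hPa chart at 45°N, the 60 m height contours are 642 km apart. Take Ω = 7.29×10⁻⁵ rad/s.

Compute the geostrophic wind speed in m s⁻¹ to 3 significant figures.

Coriolis parameter at 45°N:
f = 2Ω sin φ = 2 × 7.29×10⁻⁵ × sin 45° = 1.03×10⁻⁴ s⁻¹
Height gradient: |∂Z/∂n| = 60 m / 642000 m = 9.35×10⁻⁵
On a pressure surface, geostrophic balance gives V_g = (g/f)|∂Z/∂n|:
V_g = 9.81 × 9.35×10⁻⁵ / 1.03×10⁻⁴ = 8.89 m/s

8.89 m s⁻¹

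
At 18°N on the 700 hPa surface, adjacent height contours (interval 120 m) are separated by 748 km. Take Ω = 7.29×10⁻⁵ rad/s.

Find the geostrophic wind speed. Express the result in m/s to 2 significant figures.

Coriolis parameter at 18°N:
f = 2Ω sin φ = 2 × 7.29×10⁻⁵ × sin 18° = 4.51×10⁻⁵ s⁻¹
Height gradient: |∂Z/∂n| = 120 m / 748000 m = 1.60×10⁻⁴
On a pressure surface, geostrophic balance gives V_g = (g/f)|∂Z/∂n|:
V_g = 9.81 × 1.60×10⁻⁴ / 4.51×10⁻⁵ = 34.9 m/s

35 m/s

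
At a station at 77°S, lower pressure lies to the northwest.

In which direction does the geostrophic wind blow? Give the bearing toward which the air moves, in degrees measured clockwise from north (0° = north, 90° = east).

The pressure-gradient force points toward the northwest (bearing 315°).
Geostrophic balance: in the Southern Hemisphere the Coriolis force deflects motion to the left, so the geostrophic wind blows 90° to the left of the pressure-gradient force (low pressure on the right).
Rotating 315° by 90° counterclockwise gives 225° — the wind blows toward the southwest.

225°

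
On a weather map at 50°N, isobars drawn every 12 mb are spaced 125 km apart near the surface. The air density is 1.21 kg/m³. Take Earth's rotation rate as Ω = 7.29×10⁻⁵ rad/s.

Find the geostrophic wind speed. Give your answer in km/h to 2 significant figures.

260 km/h

Coriolis parameter at 50°N:
f = 2Ω sin φ = 2 × 7.29×10⁻⁵ × sin 50° = 1.12×10⁻⁴ s⁻¹
Pressure gradient: |∂P/∂n| = 1200 Pa / 125000 m = 9.60×10⁻³ Pa/m
Geostrophic balance (pressure-gradient force = Coriolis force):
V_g = (1/(fρ)) |∂P/∂n| = 9.60×10⁻³ / (1.12×10⁻⁴ × 1.21) = 71.0 m/s
Converting: 71.0 m/s × 3.6 = 260 km/h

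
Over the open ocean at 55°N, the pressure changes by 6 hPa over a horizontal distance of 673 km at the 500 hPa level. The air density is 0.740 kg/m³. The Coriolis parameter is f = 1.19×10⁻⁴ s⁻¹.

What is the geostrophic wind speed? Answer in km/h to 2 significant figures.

Pressure gradient: |∂P/∂n| = 600 Pa / 673000 m = 8.92×10⁻⁴ Pa/m
Geostrophic balance (pressure-gradient force = Coriolis force):
V_g = (1/(fρ)) |∂P/∂n| = 8.92×10⁻⁴ / (1.19×10⁻⁴ × 0.740) = 10.1 m/s
Converting: 10.1 m/s × 3.6 = 36 km/h

36 km/h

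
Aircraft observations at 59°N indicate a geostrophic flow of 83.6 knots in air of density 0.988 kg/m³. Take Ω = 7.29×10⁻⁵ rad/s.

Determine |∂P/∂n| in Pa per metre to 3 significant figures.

5.31×10⁻³ Pa/m

Coriolis parameter at 59°N:
f = 2Ω sin φ = 2 × 7.29×10⁻⁵ × sin 59° = 1.25×10⁻⁴ s⁻¹
Wind speed in SI: 83.6 knots = 43.0 m/s
Geostrophic balance rearranged: |∂P/∂n| = f ρ V_g
|∂P/∂n| = 1.25×10⁻⁴ × 0.988 × 43.0 = 5.31×10⁻³ Pa/m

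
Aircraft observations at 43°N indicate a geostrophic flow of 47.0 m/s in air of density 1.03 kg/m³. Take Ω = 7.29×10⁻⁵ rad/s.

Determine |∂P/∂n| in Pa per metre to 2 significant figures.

4.8×10⁻³ Pa/m

Coriolis parameter at 43°N:
f = 2Ω sin φ = 2 × 7.29×10⁻⁵ × sin 43° = 9.94×10⁻⁵ s⁻¹
Geostrophic balance rearranged: |∂P/∂n| = f ρ V_g
|∂P/∂n| = 9.94×10⁻⁵ × 1.03 × 47.0 = 4.81×10⁻³ Pa/m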